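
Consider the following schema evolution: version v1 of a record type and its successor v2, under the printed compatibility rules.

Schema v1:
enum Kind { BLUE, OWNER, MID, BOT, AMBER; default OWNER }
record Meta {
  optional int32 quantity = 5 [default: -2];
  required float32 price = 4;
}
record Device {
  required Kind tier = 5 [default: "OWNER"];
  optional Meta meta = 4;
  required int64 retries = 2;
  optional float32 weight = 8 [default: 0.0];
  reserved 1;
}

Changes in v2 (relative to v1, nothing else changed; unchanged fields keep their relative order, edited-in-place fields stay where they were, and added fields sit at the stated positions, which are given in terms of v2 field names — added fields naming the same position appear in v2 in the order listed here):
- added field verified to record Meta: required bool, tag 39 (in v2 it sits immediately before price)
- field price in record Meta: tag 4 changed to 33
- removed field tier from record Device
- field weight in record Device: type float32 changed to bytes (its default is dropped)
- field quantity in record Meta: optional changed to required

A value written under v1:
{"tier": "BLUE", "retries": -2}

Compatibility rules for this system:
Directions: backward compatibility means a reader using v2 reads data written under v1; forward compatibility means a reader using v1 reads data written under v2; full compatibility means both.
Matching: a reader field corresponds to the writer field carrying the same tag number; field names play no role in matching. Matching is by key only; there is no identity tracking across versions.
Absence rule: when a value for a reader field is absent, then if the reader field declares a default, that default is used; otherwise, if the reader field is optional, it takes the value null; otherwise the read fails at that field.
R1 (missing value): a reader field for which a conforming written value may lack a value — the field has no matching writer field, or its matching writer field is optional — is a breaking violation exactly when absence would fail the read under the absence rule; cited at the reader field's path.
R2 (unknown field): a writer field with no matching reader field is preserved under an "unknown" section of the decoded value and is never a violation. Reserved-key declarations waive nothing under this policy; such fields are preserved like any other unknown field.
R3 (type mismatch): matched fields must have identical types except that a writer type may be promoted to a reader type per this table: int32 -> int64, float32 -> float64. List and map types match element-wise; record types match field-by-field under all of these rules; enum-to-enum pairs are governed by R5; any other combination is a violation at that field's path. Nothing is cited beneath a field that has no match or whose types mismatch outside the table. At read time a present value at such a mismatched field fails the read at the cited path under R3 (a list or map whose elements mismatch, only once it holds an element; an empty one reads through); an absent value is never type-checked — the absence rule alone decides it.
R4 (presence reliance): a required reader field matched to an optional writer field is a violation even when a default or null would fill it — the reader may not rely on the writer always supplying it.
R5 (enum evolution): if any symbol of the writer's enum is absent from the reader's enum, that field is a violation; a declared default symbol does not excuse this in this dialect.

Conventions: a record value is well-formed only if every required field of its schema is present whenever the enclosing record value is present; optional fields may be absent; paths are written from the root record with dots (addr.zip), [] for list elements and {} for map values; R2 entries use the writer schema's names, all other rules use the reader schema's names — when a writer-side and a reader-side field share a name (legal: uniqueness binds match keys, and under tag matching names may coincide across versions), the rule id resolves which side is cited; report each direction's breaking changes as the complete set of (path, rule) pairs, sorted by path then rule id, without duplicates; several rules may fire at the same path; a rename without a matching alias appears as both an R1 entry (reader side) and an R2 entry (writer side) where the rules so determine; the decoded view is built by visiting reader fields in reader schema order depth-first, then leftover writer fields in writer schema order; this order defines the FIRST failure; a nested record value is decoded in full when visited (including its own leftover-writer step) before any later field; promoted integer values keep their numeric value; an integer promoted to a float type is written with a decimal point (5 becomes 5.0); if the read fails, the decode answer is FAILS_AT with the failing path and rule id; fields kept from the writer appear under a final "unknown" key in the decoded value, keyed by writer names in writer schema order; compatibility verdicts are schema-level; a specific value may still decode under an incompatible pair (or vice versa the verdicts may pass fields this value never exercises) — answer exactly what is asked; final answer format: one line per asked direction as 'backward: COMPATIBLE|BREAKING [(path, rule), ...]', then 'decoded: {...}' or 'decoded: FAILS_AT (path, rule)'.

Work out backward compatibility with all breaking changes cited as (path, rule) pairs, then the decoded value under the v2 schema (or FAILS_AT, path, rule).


backward: BREAKING [(meta.price, R1), (meta.quantity, R4), (meta.verified, R1), (weight, R3)]; decoded: {"meta": null, "retries": -2, "weight": null, "unknown": {"tier": "BLUE"}}

in Device below, arrows point writer -> reader
backward analysis of Device with v2 as reader and v1 as writer:
  meta: Meta -> Meta, writer optional; from meta
  retries: int64 -> int64, writer required; from retries
  weight: float32 -> bytes, writer optional; from weight
  leftover writer field: tier
  meta.quantity: int32 -> int32, writer optional; from meta.quantity
  meta.verified has no writer counterpart
  meta.price has no writer counterpart
  leftover writer field: meta.price
  violation R1 at meta.price
  violation R4 at meta.quantity
  violation R1 at meta.verified
  violation R3 at weight
  => 4 violation(s): backward is BREAKING for Device
decode (reader v2):
  meta := null (not supplied -> null)
  retries := -2
  weight := null (not supplied -> null)
  writer tier: kept under "unknown"
  => decoded: {"meta": null, "retries": -2, "weight": null, "unknown": {"tier": "BLUE"}}


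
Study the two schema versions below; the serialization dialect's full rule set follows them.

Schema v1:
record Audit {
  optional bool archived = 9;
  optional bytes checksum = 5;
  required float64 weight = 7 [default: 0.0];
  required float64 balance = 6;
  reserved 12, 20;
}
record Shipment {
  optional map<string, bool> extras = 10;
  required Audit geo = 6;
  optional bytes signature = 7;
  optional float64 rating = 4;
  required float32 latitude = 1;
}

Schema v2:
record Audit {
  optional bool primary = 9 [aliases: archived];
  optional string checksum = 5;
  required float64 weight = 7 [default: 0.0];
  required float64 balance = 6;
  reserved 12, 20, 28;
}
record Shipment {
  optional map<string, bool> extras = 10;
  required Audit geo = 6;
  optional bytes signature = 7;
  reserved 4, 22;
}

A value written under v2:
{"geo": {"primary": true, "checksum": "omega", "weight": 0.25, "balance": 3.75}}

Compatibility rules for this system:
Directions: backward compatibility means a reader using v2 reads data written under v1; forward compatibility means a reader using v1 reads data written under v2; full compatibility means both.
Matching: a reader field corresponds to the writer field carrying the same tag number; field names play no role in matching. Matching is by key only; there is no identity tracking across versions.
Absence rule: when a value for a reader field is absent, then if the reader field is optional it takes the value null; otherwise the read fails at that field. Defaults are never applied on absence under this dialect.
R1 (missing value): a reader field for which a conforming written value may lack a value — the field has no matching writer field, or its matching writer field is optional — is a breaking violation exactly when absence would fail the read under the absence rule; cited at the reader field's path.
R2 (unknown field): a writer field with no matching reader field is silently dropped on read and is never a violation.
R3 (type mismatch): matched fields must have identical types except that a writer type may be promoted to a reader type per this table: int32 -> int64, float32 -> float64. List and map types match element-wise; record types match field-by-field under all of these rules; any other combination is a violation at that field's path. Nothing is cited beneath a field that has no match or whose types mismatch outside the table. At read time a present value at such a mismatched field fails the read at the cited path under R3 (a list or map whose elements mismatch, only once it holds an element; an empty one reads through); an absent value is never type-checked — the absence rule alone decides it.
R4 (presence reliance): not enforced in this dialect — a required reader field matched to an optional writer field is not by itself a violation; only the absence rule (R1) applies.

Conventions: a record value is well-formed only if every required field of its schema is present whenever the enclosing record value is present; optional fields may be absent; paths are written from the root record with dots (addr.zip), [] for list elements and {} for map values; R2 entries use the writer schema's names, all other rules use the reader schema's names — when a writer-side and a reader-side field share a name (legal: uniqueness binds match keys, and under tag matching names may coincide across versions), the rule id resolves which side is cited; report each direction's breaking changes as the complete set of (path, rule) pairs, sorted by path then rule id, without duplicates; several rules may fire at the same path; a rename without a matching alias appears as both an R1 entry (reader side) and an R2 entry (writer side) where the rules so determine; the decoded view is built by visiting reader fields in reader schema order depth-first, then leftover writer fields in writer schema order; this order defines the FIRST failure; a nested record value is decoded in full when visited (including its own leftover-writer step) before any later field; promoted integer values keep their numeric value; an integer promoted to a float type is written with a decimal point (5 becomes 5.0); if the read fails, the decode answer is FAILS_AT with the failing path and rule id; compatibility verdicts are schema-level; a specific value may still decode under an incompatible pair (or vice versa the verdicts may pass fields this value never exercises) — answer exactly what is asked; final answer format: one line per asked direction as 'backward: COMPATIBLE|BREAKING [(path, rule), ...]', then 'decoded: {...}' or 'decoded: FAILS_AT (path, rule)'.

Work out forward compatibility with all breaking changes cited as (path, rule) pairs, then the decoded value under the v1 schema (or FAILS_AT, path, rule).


arrows below run writer -> reader for Shipment
forward pass over Shipment, reader schema v1, writer schema v2:
  map<string, bool> -> map<string, bool>, writer optional: extras aligns to extras
  Audit -> Audit, writer required: geo aligns to geo
  bytes -> bytes, writer optional: signature aligns to signature
  no writer field matches reader rating
  no writer field matches reader latitude
  bool -> bool, writer optional: geo.archived aligns to geo.primary
  string -> bytes, writer optional: geo.checksum aligns to geo.checksum
  float64 -> float64, writer required: geo.weight aligns to geo.weight
  float64 -> float64, writer required: geo.balance aligns to geo.balance
  violation R3 at geo.checksum
  violation R1 at latitude
  => forward: BREAKING (2)
decoding the Shipment value with the v1 reader:
  extras := null (not supplied -> null)
  geo.archived := true (from writer primary)
  read fails at geo.checksum under R3
  => FAILS_AT (geo.checksum, R3)
the rest of the Shipment diff is inert for this question:
  renamed field archived to primary in record Audit (alias archived declared on the renamed field) -> fires no rule on Shipment, leaving the asked answer as it is
  removed field rating from record Shipment (its key 4 joins the reserved list) -> fires no rule on Shipment, leaving the asked answer as it is

forward: BREAKING [(geo.checksum, R3), (latitude, R1)]; decoded: FAILS_AT (geo.checksum, R3)


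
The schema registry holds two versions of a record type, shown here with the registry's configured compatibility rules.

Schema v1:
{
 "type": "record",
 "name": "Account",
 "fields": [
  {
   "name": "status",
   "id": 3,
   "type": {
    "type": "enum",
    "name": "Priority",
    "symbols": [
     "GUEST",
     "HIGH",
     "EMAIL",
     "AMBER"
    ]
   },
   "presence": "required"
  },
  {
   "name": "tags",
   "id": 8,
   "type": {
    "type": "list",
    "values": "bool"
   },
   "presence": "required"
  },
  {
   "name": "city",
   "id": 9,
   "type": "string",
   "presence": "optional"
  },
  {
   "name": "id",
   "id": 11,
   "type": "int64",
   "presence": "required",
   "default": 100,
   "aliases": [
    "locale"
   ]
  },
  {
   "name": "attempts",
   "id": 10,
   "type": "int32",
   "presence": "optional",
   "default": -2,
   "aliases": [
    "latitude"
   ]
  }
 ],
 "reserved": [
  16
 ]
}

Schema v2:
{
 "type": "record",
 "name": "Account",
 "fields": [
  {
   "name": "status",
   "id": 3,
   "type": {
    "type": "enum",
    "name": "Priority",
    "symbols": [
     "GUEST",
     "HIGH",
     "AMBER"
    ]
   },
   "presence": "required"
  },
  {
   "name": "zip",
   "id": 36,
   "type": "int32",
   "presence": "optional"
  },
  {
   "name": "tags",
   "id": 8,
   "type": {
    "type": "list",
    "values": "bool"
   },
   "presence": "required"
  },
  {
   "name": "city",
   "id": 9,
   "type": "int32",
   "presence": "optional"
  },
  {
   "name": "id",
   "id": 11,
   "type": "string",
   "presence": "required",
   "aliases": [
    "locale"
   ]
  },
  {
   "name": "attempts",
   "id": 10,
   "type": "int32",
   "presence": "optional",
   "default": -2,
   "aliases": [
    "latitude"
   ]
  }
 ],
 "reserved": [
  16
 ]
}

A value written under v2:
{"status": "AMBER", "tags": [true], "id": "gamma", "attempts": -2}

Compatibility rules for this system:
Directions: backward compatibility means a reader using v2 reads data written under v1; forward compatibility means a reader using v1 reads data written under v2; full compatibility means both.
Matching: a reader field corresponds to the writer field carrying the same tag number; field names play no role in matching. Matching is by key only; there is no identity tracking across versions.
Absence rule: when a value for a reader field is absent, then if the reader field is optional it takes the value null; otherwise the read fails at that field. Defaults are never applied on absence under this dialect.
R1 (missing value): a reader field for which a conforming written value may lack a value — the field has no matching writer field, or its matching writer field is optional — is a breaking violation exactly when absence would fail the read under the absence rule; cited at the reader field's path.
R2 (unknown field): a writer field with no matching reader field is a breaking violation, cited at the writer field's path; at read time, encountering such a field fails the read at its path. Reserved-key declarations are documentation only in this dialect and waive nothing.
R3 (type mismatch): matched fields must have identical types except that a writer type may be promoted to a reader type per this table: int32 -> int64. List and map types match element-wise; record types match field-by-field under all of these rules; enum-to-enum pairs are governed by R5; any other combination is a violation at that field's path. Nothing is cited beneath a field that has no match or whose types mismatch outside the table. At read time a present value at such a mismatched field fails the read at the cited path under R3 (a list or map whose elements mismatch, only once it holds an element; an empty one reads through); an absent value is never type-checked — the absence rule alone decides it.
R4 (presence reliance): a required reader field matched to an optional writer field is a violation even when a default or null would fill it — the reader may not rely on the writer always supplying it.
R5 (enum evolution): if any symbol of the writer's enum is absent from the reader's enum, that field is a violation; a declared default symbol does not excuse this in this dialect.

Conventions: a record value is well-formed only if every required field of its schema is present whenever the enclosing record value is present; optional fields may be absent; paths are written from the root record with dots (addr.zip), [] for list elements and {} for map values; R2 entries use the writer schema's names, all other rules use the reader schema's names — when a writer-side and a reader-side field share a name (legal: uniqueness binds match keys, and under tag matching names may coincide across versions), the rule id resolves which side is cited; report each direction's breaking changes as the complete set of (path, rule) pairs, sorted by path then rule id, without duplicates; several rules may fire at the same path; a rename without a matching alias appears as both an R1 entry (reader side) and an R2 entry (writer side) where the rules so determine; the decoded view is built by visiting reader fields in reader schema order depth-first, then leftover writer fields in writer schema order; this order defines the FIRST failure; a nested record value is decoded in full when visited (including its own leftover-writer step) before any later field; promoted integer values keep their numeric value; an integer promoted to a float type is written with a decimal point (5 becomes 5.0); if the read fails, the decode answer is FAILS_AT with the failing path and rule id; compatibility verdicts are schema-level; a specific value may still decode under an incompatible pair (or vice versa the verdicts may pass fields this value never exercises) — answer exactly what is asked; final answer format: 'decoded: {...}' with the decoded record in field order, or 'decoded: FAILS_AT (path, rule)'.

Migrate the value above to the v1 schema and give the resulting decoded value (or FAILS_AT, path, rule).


the writer's type comes first in each Account pair
decoding the Account value with the v1 reader:
  status := "AMBER"
  tags := [true]
  city := null (absent, optional -> null)
  read fails at id under R3
  => FAILS_AT (id, R3)
ruling out the remaining Account differences:
  enum Priority (field status in record Account): symbol EMAIL removed -> a verdict-level change on Account — the shown value reads the same
  field city in record Account: type string changed to int32 -> a verdict-level change on Account — the shown value reads the same
  added field zip to record Account: optional int32, tag 36 (in v2 it sits immediately before tags) -> a verdict-level change on Account — the shown value reads the same

decoded: FAILS_AT (id, R3)


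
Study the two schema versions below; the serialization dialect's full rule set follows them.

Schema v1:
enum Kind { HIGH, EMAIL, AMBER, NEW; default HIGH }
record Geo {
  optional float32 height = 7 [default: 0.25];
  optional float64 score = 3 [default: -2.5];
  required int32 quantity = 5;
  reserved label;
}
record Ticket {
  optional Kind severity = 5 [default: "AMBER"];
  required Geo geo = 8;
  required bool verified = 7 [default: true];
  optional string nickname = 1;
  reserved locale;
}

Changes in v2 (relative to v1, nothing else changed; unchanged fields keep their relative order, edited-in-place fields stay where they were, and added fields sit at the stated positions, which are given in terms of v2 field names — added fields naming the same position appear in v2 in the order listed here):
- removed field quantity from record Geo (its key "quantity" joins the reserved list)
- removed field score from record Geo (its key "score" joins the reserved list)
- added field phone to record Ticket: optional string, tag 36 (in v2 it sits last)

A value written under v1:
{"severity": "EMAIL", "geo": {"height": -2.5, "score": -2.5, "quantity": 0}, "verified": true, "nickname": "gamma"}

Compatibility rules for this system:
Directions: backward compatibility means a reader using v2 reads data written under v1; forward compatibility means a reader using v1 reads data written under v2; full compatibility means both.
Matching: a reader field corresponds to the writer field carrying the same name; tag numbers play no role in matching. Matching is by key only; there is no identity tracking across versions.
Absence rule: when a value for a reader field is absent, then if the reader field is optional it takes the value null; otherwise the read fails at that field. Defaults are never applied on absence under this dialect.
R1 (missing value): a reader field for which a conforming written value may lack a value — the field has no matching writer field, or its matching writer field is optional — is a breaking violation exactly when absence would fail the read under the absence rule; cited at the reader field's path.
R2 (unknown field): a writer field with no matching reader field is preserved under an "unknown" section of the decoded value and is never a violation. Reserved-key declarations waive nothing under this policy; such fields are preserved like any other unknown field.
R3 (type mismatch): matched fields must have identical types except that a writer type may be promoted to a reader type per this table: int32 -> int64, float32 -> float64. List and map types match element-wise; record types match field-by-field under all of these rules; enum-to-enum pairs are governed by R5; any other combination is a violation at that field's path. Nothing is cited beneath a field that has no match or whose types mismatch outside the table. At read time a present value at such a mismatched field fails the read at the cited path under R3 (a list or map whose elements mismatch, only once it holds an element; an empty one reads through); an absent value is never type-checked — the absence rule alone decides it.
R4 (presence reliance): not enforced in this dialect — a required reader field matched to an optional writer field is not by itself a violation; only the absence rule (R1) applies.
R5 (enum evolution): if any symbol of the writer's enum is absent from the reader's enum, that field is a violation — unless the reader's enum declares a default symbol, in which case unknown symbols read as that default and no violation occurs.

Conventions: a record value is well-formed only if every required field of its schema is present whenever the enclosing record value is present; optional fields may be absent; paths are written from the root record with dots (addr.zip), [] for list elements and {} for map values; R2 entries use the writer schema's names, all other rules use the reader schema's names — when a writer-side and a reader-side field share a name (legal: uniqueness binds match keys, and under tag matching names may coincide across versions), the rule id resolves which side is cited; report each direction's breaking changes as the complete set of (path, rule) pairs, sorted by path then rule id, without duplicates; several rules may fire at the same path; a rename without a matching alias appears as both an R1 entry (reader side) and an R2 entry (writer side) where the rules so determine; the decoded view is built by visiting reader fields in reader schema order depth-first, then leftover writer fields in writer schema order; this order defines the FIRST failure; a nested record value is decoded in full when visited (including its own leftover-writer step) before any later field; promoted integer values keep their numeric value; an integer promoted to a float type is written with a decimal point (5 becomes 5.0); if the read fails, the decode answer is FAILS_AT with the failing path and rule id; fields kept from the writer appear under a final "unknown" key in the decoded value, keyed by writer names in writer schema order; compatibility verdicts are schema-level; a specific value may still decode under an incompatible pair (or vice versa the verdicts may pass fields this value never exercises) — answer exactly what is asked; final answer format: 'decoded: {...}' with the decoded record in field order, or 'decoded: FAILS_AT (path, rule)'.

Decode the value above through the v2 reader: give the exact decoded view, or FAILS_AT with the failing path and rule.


decoded: {"severity": "EMAIL", "geo": {"height": -2.5, "unknown": {"score": -2.5, "quantity": 0}}, "verified": true, "nickname": "gamma", "phone": null}

each type pair in Ticket: writer, then reader
decode walk for Ticket under reader schema v2:
  severity := "EMAIL"
  geo.height := -2.5
  writer geo.score: kept under "unknown"
  writer geo.quantity: kept under "unknown"
  verified := true
  nickname := "gamma"
  phone := null (not supplied -> null)
  => decoded: {"severity": "EMAIL", "geo": {"height": -2.5, "unknown": {"score": -2.5, "quantity": 0}}, "verified": true, "nickname": "gamma", "phone": null}


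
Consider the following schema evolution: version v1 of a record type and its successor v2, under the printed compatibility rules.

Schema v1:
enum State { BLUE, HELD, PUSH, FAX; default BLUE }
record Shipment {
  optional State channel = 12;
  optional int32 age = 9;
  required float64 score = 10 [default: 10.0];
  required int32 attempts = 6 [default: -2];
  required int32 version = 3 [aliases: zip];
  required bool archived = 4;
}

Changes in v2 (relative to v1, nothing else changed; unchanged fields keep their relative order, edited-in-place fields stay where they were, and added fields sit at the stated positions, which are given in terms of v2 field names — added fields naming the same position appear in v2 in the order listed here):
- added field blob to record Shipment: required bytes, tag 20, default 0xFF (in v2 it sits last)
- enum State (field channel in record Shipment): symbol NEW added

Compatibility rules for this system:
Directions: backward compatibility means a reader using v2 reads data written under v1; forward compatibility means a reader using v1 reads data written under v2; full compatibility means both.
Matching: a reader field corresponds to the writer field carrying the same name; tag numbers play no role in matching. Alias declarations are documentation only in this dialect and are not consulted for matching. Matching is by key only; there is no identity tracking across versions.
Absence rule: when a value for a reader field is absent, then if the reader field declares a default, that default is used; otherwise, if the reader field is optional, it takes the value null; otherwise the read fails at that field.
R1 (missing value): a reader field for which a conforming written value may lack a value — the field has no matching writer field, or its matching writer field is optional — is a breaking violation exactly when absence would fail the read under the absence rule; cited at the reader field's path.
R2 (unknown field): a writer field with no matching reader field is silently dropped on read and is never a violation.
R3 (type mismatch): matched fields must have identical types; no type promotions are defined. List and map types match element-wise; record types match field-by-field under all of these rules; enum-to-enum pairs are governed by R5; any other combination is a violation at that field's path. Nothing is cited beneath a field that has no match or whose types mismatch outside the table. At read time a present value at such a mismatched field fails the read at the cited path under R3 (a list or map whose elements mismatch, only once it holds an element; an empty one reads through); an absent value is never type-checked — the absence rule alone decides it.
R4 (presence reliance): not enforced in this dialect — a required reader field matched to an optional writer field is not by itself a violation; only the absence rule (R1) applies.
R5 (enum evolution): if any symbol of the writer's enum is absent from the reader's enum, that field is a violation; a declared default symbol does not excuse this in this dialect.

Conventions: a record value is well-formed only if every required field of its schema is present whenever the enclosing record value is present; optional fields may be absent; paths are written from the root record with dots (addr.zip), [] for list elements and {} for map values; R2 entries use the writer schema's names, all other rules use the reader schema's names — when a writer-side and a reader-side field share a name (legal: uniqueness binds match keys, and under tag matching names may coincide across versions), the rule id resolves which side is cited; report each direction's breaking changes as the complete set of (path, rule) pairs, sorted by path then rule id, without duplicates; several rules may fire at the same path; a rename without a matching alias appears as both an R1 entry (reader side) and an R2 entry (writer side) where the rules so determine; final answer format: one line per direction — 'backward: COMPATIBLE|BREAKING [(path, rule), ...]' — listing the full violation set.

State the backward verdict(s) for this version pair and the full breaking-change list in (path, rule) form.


backward: COMPATIBLE []

each type pair in Shipment: writer, then reader
backward analysis of Shipment with v2 as reader and v1 as writer:
  writer optional, State -> State: reader channel maps from writer channel
  writer optional, int32 -> int32: reader age maps from writer age
  writer required, float64 -> float64: reader score maps from writer score
  writer required, int32 -> int32: reader attempts maps from writer attempts
  writer required, int32 -> int32: reader version maps from writer version
  writer required, bool -> bool: reader archived maps from writer archived
  no writer field matches reader blob
  nothing fires on Shipment: backward is COMPATIBLE
diffs on Shipment not affecting the asked answer:
  added field blob to record Shipment: required bytes, tag 20, default 0xFF (in v2 it sits last) -> inert for the asked Shipment verdict: nothing fires
  enum State (field channel in record Shipment): symbol NEW added -> fires only in the forward direction of Shipment, which is not asked here


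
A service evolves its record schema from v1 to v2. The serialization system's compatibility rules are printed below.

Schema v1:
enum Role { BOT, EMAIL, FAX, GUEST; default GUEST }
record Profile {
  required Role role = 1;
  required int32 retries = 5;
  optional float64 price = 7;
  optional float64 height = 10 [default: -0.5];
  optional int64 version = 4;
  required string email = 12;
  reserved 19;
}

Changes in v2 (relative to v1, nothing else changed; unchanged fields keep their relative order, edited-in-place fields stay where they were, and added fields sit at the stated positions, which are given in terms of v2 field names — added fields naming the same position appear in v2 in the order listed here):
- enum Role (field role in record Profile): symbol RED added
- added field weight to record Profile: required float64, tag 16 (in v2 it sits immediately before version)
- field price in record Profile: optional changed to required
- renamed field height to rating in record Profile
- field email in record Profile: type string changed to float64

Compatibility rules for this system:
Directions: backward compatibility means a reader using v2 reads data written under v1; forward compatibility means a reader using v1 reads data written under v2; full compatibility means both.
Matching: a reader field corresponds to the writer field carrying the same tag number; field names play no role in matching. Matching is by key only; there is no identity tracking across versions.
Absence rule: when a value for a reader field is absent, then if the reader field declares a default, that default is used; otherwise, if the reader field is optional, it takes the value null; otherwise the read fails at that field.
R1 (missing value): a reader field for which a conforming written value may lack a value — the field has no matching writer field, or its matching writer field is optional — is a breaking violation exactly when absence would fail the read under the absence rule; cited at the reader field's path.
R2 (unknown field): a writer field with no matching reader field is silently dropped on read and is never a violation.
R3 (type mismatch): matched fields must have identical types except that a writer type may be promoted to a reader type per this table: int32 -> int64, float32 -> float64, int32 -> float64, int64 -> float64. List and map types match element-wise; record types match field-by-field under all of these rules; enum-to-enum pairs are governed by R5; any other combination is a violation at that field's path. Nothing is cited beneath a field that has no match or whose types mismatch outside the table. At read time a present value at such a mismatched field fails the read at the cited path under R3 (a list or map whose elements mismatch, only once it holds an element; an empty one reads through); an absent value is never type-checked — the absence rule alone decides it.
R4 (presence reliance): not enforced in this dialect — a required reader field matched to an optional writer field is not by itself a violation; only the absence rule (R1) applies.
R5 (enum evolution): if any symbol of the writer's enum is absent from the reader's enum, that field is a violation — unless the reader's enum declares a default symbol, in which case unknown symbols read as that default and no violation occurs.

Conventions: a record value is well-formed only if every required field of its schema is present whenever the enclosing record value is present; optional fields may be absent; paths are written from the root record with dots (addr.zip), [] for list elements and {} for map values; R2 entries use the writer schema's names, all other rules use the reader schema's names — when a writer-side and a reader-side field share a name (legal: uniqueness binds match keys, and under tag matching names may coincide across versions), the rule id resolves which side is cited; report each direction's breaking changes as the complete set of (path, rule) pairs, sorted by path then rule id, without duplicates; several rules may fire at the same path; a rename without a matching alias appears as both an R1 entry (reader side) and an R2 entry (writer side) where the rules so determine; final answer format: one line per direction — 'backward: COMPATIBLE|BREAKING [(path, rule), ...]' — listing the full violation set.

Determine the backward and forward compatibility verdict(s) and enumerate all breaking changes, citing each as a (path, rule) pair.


backward: BREAKING [(email, R3), (price, R1), (weight, R1)]; forward: BREAKING [(email, R3)]

each type pair in Profile: writer, then reader
checking backward for Profile: reader v2 against writer v1:
  role: Role -> Role, writer required; from role
  retries: int32 -> int32, writer required; from retries
  price: float64 -> float64, writer optional; from price
  rating: float64 -> float64, writer optional; from height
  weight: no writer-side match
  version: int64 -> int64, writer optional; from version
  email: string -> float64, writer required; from email
  rule R3 violated at email
  rule R1 violated at price
  rule R1 violated at weight
  backward on Profile therefore BREAKING (3)
checking forward for Profile: reader v1 against writer v2:
  role: Role -> Role, writer required; from role
  retries: int32 -> int32, writer required; from retries
  price: float64 -> float64, writer required; from price
  height: float64 -> float64, writer optional; from rating
  version: int64 -> int64, writer optional; from version
  email: float64 -> string, writer required; from email
  writer field weight has no reader counterpart
  rule R3 violated at email
  forward on Profile therefore BREAKING (1)


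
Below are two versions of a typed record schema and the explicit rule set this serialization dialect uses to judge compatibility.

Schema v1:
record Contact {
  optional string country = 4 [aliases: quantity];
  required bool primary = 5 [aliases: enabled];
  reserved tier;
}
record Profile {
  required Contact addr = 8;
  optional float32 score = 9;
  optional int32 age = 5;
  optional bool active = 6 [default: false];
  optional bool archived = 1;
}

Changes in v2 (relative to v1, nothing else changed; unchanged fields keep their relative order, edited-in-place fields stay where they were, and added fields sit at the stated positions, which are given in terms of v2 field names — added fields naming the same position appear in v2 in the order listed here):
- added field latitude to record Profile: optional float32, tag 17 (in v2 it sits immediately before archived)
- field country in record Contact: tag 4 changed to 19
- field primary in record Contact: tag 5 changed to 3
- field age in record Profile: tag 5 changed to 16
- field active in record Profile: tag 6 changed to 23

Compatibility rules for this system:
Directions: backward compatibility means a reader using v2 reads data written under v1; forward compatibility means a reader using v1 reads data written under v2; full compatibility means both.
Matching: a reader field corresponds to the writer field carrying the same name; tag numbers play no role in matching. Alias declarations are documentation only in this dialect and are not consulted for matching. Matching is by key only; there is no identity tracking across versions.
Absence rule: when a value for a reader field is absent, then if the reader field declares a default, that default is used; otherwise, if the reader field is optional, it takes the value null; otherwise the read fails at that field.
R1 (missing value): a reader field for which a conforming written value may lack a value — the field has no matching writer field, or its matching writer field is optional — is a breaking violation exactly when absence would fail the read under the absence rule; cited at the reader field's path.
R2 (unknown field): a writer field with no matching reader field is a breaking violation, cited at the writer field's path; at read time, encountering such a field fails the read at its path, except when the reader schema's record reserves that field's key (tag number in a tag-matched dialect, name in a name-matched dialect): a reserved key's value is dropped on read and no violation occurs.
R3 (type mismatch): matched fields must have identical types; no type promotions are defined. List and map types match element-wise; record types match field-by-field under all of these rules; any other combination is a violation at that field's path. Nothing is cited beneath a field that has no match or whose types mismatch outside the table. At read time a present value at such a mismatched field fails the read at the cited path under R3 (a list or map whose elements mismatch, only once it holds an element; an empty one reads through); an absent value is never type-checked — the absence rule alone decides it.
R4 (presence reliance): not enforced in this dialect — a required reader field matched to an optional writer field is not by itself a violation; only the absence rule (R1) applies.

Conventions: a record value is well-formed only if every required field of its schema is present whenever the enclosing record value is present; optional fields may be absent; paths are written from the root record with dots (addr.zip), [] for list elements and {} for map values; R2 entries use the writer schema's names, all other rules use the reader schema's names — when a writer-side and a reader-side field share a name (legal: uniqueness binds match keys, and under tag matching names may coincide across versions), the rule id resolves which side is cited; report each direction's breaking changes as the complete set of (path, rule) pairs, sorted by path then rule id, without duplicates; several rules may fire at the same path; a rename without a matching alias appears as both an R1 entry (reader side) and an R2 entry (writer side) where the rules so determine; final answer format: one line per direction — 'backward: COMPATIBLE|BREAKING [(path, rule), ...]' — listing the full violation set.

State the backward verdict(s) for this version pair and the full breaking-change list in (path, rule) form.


in Profile below, arrows point writer -> reader
backward for Profile (reader v2, writer v1):
  Contact -> Contact, writer required: addr aligns to addr
  float32 -> float32, writer optional: score aligns to score
  int32 -> int32, writer optional: age aligns to age
  bool -> bool, writer optional: active aligns to active
  no writer field matches reader latitude
  bool -> bool, writer optional: archived aligns to archived
  string -> string, writer optional: addr.country aligns to addr.country
  bool -> bool, writer required: addr.primary aligns to addr.primary
  => backward: COMPATIBLE
ruling out the remaining Profile differences:
  added field latitude to record Profile: optional float32, tag 17 (in v2 it sits immediately before archived) -> matters only for Profile's forward compatibility — outside the asked direction
  field country in record Contact: tag 4 changed to 19 -> no rule fires on it in Profile's dialect; the asked verdict holds
  field primary in record Contact: tag 5 changed to 3 -> no rule fires on it in Profile's dialect; the asked verdict holds
  field age in record Profile: tag 5 changed to 16 -> no rule fires on it in Profile's dialect; the asked verdict holds
  field active in record Profile: tag 6 changed to 23 -> no rule fires on it in Profile's dialect; the asked verdict holds

backward: COMPATIBLE []
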